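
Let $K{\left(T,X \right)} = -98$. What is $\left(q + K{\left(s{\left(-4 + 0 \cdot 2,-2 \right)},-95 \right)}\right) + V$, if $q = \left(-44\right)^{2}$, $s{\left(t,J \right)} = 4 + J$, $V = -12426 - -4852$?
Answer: $-5736$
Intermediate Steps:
$V = -7574$ ($V = -12426 + 4852 = -7574$)
$q = 1936$
$\left(q + K{\left(s{\left(-4 + 0 \cdot 2,-2 \right)},-95 \right)}\right) + V = \left(1936 - 98\right) - 7574 = 1838 - 7574 = -5736$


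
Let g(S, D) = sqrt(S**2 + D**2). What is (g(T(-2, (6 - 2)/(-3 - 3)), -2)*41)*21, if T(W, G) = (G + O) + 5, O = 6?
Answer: 287*sqrt(997) ≈ 9062.1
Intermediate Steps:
T(W, G) = 11 + G (T(W, G) = (G + 6) + 5 = (6 + G) + 5 = 11 + G)
g(S, D) = sqrt(D**2 + S**2)
(g(T(-2, (6 - 2)/(-3 - 3)), -2)*41)*21 = (sqrt((-2)**2 + (11 + (6 - 2)/(-3 - 3))**2)*41)*21 = (sqrt(4 + (11 + 4/(-6))**2)*41)*21 = (sqrt(4 + (11 + 4*(-1/6))**2)*41)*21 = (sqrt(4 + (11 - 2/3)**2)*41)*21 = (sqrt(4 + (31/3)**2)*41)*21 = (sqrt(4 + 961/9)*41)*21 = (sqrt(997/9)*41)*21 = ((sqrt(997)/3)*41)*21 = (41*sqrt(997)/3)*21 = 287*sqrt(997)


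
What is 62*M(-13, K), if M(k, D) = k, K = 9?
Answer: -806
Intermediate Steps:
62*M(-13, K) = 62*(-13) = -806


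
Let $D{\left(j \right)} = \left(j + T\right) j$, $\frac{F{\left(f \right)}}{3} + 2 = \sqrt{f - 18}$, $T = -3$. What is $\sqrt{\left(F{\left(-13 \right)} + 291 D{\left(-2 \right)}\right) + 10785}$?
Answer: $\sqrt{13689 + 3 i \sqrt{31}} \approx 117.0 + 0.0714 i$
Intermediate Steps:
$F{\left(f \right)} = -6 + 3 \sqrt{-18 + f}$ ($F{\left(f \right)} = -6 + 3 \sqrt{f - 18} = -6 + 3 \sqrt{-18 + f}$)
$D{\left(j \right)} = j \left(-3 + j\right)$ ($D{\left(j \right)} = \left(j - 3\right) j = \left(-3 + j\right) j = j \left(-3 + j\right)$)
$\sqrt{\left(F{\left(-13 \right)} + 291 D{\left(-2 \right)}\right) + 10785} = \sqrt{\left(\left(-6 + 3 \sqrt{-18 - 13}\right) + 291 \left(- 2 \left(-3 - 2\right)\right)\right) + 10785} = \sqrt{\left(\left(-6 + 3 \sqrt{-31}\right) + 291 \left(\left(-2\right) \left(-5\right)\right)\right) + 10785} = \sqrt{\left(\left(-6 + 3 i \sqrt{31}\right) + 291 \cdot 10\right) + 10785} = \sqrt{\left(\left(-6 + 3 i \sqrt{31}\right) + 2910\right) + 10785} = \sqrt{\left(2904 + 3 i \sqrt{31}\right) + 10785} = \sqrt{13689 + 3 i \sqrt{31}}$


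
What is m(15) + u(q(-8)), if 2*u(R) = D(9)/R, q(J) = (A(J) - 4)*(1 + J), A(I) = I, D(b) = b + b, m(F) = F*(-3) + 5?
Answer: -1117/28 ≈ -39.893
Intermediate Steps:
m(F) = 5 - 3*F (m(F) = -3*F + 5 = 5 - 3*F)
D(b) = 2*b
q(J) = (1 + J)*(-4 + J) (q(J) = (J - 4)*(1 + J) = (-4 + J)*(1 + J) = (1 + J)*(-4 + J))
u(R) = 9/R (u(R) = ((2*9)/R)/2 = (18/R)/2 = 9/R)
m(15) + u(q(-8)) = (5 - 3*15) + 9/(-4 + (-8)² - 3*(-8)) = (5 - 45) + 9/(-4 + 64 + 24) = -40 + 9/84 = -40 + 9*(1/84) = -40 + 3/28 = -1117/28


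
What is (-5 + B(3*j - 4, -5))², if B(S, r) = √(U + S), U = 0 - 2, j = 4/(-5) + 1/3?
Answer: (25 - I*√185)²/25 ≈ 17.6 - 27.203*I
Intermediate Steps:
j = -7/15 (j = 4*(-⅕) + 1*(⅓) = -⅘ + ⅓ = -7/15 ≈ -0.46667)
U = -2
B(S, r) = √(-2 + S)
(-5 + B(3*j - 4, -5))² = (-5 + √(-2 + (3*(-7/15) - 4)))² = (-5 + √(-2 + (-7/5 - 4)))² = (-5 + √(-2 - 27/5))² = (-5 + √(-37/5))² = (-5 + I*√185/5)²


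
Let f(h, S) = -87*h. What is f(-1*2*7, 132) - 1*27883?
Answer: -26665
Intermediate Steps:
f(-1*2*7, 132) - 1*27883 = -87*(-1*2)*7 - 1*27883 = -(-174)*7 - 27883 = -87*(-14) - 27883 = 1218 - 27883 = -26665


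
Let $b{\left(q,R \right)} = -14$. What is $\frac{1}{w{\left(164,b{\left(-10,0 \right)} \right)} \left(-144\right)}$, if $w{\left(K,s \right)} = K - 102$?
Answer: $- \frac{1}{8928} \approx -0.00011201$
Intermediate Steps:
$w{\left(K,s \right)} = -102 + K$
$\frac{1}{w{\left(164,b{\left(-10,0 \right)} \right)} \left(-144\right)} = \frac{1}{\left(-102 + 164\right) \left(-144\right)} = \frac{1}{62 \left(-144\right)} = \frac{1}{-8928} = - \frac{1}{8928}$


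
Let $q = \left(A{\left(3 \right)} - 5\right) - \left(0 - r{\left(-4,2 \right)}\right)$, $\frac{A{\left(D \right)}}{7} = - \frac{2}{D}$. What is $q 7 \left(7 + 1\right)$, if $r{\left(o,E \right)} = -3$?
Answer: $- \frac{2128}{3} \approx -709.33$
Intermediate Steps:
$A{\left(D \right)} = - \frac{14}{D}$ ($A{\left(D \right)} = 7 \left(- \frac{2}{D}\right) = - \frac{14}{D}$)
$q = - \frac{38}{3}$ ($q = \left(- \frac{14}{3} - 5\right) - \left(0 - -3\right) = \left(\left(-14\right) \frac{1}{3} - 5\right) - \left(0 + 3\right) = \left(- \frac{14}{3} - 5\right) - 3 = - \frac{29}{3} - 3 = - \frac{38}{3} \approx -12.667$)
$q 7 \left(7 + 1\right) = \left(- \frac{38}{3}\right) 7 \left(7 + 1\right) = \left(- \frac{266}{3}\right) 8 = - \frac{2128}{3}$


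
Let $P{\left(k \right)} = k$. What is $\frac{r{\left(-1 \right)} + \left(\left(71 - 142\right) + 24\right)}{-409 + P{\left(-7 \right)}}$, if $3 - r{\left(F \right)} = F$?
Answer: $\frac{43}{416} \approx 0.10337$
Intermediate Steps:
$r{\left(F \right)} = 3 - F$
$\frac{r{\left(-1 \right)} + \left(\left(71 - 142\right) + 24\right)}{-409 + P{\left(-7 \right)}} = \frac{\left(3 - -1\right) + \left(\left(71 - 142\right) + 24\right)}{-409 - 7} = \frac{\left(3 + 1\right) + \left(-71 + 24\right)}{-416} = \left(4 - 47\right) \left(- \frac{1}{416}\right) = \left(-43\right) \left(- \frac{1}{416}\right) = \frac{43}{416}$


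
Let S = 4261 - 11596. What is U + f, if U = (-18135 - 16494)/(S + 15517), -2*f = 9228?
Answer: -37786377/8182 ≈ -4618.2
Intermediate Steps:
f = -4614 (f = -½*9228 = -4614)
S = -7335
U = -34629/8182 (U = (-18135 - 16494)/(-7335 + 15517) = -34629/8182 ≈ -4.2323)
U + f = -34629/8182 - 4614 = -37786377/8182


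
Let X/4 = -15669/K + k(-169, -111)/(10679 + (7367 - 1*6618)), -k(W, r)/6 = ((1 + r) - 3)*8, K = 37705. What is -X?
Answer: -25446588/107723185 ≈ -0.23622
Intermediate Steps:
k(W, r) = 96 - 48*r (k(W, r) = -6*((1 + r) - 3)*8 = -6*(-2 + r)*8 = -6*(-16 + 8*r) = 96 - 48*r)
X = 25446588/107723185 (X = 4*(-15669/37705 + (96 - 48*(-111))/(10679 + (7367 - 1*6618))) = 4*(-15669*1/37705 + (96 + 5328)/(10679 + (7367 - 6618))) = 4*(-15669/37705 + 5424/(10679 + 749)) = 4*(-15669/37705 + 5424/11428) = 4*(-15669/37705 + 5424*(1/11428)) = 4*(-15669/37705 + 1356/2857) = 4*(6361647/107723185) = 25446588/107723185 ≈ 0.23622)
-X = -1*25446588/107723185 = -25446588/107723185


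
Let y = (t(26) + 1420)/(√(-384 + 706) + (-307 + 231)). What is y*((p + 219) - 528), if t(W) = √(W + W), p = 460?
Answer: -8147960/2727 - 107210*√322/2727 - 11476*√13/2727 - 151*√4186/2727 ≈ -3712.1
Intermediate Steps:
t(W) = √2*√W (t(W) = √(2*W) = √2*√W)
y = (1420 + 2*√13)/(-76 + √322) (y = (√2*√26 + 1420)/(√(-384 + 706) + (-307 + 231)) = (2*√13 + 1420)/(√322 - 76) = (1420 + 2*√13)/(-76 + √322) ≈ -24.583)
y*((p + 219) - 528) = (-53960/2727 - 710*√322/2727 - 76*√13/2727 - √4186/2727)*((460 + 219) - 528) = (-53960/2727 - 710*√322/2727 - 76*√13/2727 - √4186/2727)*(679 - 528) = (-53960/2727 - 710*√322/2727 - 76*√13/2727 - √4186/2727)*151 = -8147960/2727 - 107210*√322/2727 - 11476*√13/2727 - 151*√4186/2727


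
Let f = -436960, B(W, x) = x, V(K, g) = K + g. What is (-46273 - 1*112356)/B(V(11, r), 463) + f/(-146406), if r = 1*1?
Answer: -11510962447/33892989 ≈ -339.63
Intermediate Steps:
r = 1
(-46273 - 1*112356)/B(V(11, r), 463) + f/(-146406) = (-46273 - 1*112356)/463 - 436960/(-146406) = (-46273 - 112356)*(1/463) - 436960*(-1/146406) = -158629*1/463 + 218480/73203 = -158629/463 + 218480/73203 = -11510962447/33892989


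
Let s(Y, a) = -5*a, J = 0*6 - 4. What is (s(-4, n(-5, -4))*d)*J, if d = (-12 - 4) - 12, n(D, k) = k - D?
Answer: -560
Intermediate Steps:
J = -4 (J = 0 - 4 = -4)
d = -28 (d = -16 - 12 = -28)
(s(-4, n(-5, -4))*d)*J = (-5*(-4 - 1*(-5))*(-28))*(-4) = (-5*(-4 + 5)*(-28))*(-4) = (-5*1*(-28))*(-4) = -5*(-28)*(-4) = 140*(-4) = -560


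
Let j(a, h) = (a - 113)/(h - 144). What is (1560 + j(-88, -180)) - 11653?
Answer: -1089977/108 ≈ -10092.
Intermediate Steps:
j(a, h) = (-113 + a)/(-144 + h)
(1560 + j(-88, -180)) - 11653 = (1560 + (-113 - 88)/(-144 - 180)) - 11653 = (1560 - 201/(-324)) - 11653 = (1560 - 1/324*(-201)) - 11653 = (1560 + 67/108) - 11653 = 168547/108 - 11653 = -1089977/108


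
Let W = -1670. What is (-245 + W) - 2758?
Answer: -4673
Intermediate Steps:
(-245 + W) - 2758 = (-245 - 1670) - 2758 = -1915 - 2758 = -4673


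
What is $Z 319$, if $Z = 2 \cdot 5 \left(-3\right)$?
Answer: $-9570$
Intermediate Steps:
$Z = -30$ ($Z = 10 \left(-3\right) = -30$)
$Z 319 = \left(-30\right) 319 = -9570$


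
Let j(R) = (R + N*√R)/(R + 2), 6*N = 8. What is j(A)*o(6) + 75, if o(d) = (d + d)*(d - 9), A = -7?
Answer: 123/5 + 48*I*√7/5 ≈ 24.6 + 25.399*I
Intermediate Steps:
N = 4/3 (N = (⅙)*8 = 4/3 ≈ 1.3333)
o(d) = 2*d*(-9 + d) (o(d) = (2*d)*(-9 + d) = 2*d*(-9 + d))
j(R) = (R + 4*√R/3)/(2 + R) (j(R) = (R + 4*√R/3)/(R + 2) = (R + 4*√R/3)/(2 + R))
j(A)*o(6) + 75 = ((-7 + 4*√(-7)/3)/(2 - 7))*(2*6*(-9 + 6)) + 75 = ((-7 + 4*(I*√7)/3)/(-5))*(2*6*(-3)) + 75 = -(-7 + 4*I*√7/3)/5*(-36) + 75 = (7/5 - 4*I*√7/15)*(-36) + 75 = (-252/5 + 48*I*√7/5) + 75 = 123/5 + 48*I*√7/5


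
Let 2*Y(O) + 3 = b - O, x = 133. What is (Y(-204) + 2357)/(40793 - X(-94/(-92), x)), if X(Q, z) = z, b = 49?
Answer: 1241/20330 ≈ 0.061043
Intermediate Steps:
Y(O) = 23 - O/2 (Y(O) = -3/2 + (49 - O)/2 = -3/2 + (49/2 - O/2) = 23 - O/2)
(Y(-204) + 2357)/(40793 - X(-94/(-92), x)) = ((23 - ½*(-204)) + 2357)/(40793 - 1*133) = ((23 + 102) + 2357)/(40793 - 133) = (125 + 2357)/40660 = 2482*(1/40660) = 1241/20330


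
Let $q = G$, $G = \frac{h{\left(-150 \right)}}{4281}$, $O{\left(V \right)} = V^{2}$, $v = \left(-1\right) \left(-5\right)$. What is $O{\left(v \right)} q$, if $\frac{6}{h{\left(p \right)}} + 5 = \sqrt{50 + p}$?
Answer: $- \frac{2}{1427} - \frac{4 i}{1427} \approx -0.0014015 - 0.0028031 i$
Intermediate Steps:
$h{\left(p \right)} = \frac{6}{-5 + \sqrt{50 + p}}$
$v = 5$
$G = \frac{2 \left(-5 - 10 i\right)}{178375}$ ($G = \frac{6 \frac{1}{-5 + \sqrt{50 - 150}}}{4281} = \frac{6}{-5 + \sqrt{-100}} \cdot \frac{1}{4281} = \frac{6}{-5 + 10 i} \frac{1}{4281} = 6 \frac{-5 - 10 i}{125} \cdot \frac{1}{4281} = \frac{6 \left(-5 - 10 i\right)}{125} \cdot \frac{1}{4281} = \frac{2 \left(-5 - 10 i\right)}{178375} \approx -5.6062 \cdot 10^{-5} - 0.00011212 i$)
$q = - \frac{2}{35675} - \frac{4 i}{35675} \approx -5.6062 \cdot 10^{-5} - 0.00011212 i$
$O{\left(v \right)} q = 5^{2} \left(- \frac{2}{35675} - \frac{4 i}{35675}\right) = 25 \left(- \frac{2}{35675} - \frac{4 i}{35675}\right) = - \frac{2}{1427} - \frac{4 i}{1427}$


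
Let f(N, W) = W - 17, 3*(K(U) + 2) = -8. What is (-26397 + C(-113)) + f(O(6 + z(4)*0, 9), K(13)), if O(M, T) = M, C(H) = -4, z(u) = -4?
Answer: -79268/3 ≈ -26423.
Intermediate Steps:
K(U) = -14/3 (K(U) = -2 + (1/3)*(-8) = -2 - 8/3 = -14/3)
f(N, W) = -17 + W
(-26397 + C(-113)) + f(O(6 + z(4)*0, 9), K(13)) = (-26397 - 4) + (-17 - 14/3) = -26401 - 65/3 = -79268/3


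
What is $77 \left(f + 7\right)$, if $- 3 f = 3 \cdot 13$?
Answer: $-462$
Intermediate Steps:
$f = -13$ ($f = - \frac{3 \cdot 13}{3} = \left(- \frac{1}{3}\right) 39 = -13$)
$77 \left(f + 7\right) = 77 \left(-13 + 7\right) = 77 \left(-6\right) = -462$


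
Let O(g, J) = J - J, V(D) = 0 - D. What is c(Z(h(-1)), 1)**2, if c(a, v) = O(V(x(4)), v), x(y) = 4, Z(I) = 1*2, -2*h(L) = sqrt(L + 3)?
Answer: 0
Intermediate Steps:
h(L) = -sqrt(3 + L)/2 (h(L) = -sqrt(L + 3)/2 = -sqrt(3 + L)/2)
Z(I) = 2
V(D) = -D
O(g, J) = 0
c(a, v) = 0
c(Z(h(-1)), 1)**2 = 0**2 = 0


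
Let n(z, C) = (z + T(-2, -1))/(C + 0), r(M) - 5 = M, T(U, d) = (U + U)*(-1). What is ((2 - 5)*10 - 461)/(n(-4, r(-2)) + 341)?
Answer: -491/341 ≈ -1.4399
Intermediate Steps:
T(U, d) = -2*U (T(U, d) = (2*U)*(-1) = -2*U)
r(M) = 5 + M
n(z, C) = (4 + z)/C (n(z, C) = (z - 2*(-2))/(C + 0) = (z + 4)/C = (4 + z)/C)
((2 - 5)*10 - 461)/(n(-4, r(-2)) + 341) = ((2 - 5)*10 - 461)/((4 - 4)/(5 - 2) + 341) = (-3*10 - 461)/(0/3 + 341) = (-30 - 461)/((1/3)*0 + 341) = -491/(0 + 341) = -491/341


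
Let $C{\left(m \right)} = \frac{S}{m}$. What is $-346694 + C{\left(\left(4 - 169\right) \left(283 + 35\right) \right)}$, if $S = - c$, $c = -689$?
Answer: $- \frac{343227073}{990} \approx -3.4669 \cdot 10^{5}$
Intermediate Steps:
$S = 689$ ($S = \left(-1\right) \left(-689\right) = 689$)
$C{\left(m \right)} = \frac{689}{m}$
$-346694 + C{\left(\left(4 - 169\right) \left(283 + 35\right) \right)} = -346694 + \frac{689}{\left(4 - 169\right) \left(283 + 35\right)} = -346694 + \frac{689}{\left(-165\right) 318} = -346694 + \frac{689}{-52470} = -346694 + 689 \left(- \frac{1}{52470}\right) = -346694 - \frac{13}{990} = - \frac{343227073}{990}$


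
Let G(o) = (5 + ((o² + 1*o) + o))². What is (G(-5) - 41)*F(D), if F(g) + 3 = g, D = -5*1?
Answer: -2872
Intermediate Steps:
D = -5
F(g) = -3 + g
G(o) = (5 + o² + 2*o)² (G(o) = (5 + ((o² + o) + o))² = (5 + ((o + o²) + o))² = (5 + (o² + 2*o))² = (5 + o² + 2*o)²)
(G(-5) - 41)*F(D) = ((5 + (-5)² + 2*(-5))² - 41)*(-3 - 5) = ((5 + 25 - 10)² - 41)*(-8) = (20² - 41)*(-8) = (400 - 41)*(-8) = 359*(-8) = -2872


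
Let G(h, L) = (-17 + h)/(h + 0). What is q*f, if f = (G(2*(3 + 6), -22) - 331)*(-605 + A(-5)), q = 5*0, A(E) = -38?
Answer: 0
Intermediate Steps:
G(h, L) = (-17 + h)/h
q = 0
f = 3830351/18 (f = ((-17 + 2*(3 + 6))/((2*(3 + 6))) - 331)*(-605 - 38) = ((-17 + 2*9)/((2*9)) - 331)*(-643) = ((-17 + 18)/18 - 331)*(-643) = ((1/18)*1 - 331)*(-643) = (1/18 - 331)*(-643) = -5957/18*(-643) = 3830351/18 ≈ 2.1280e+5)
q*f = 0*(3830351/18) = 0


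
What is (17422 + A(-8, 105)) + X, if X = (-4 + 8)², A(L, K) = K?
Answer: 17543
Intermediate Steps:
X = 16 (X = 4² = 16)
(17422 + A(-8, 105)) + X = (17422 + 105) + 16 = 17527 + 16 = 17543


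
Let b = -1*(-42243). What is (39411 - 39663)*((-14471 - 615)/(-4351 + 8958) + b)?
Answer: -49038800580/4607 ≈ -1.0644e+7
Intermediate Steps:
b = 42243
(39411 - 39663)*((-14471 - 615)/(-4351 + 8958) + b) = (39411 - 39663)*((-14471 - 615)/(-4351 + 8958) + 42243) = -252*(-15086/4607 + 42243) = -252*194598415/4607 = -49038800580/4607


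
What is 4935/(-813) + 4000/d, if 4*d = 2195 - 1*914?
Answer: 2228755/347151 ≈ 6.4201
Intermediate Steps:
d = 1281/4 (d = (2195 - 1*914)/4 = (2195 - 914)/4 = (1/4)*1281 = 1281/4 ≈ 320.25)
4935/(-813) + 4000/d = 4935/(-813) + 4000/(1281/4) = 4935*(-1/813) + 4000*(4/1281) = -1645/271 + 16000/1281 = 2228755/347151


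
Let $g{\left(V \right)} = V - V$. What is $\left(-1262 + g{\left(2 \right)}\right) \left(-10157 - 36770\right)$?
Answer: $59221874$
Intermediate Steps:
$g{\left(V \right)} = 0$
$\left(-1262 + g{\left(2 \right)}\right) \left(-10157 - 36770\right) = \left(-1262 + 0\right) \left(-10157 - 36770\right) = \left(-1262\right) \left(-46927\right) = 59221874$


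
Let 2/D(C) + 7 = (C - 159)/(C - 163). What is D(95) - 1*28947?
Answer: -2981575/103 ≈ -28947.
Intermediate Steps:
D(C) = 2/(-7 + (-159 + C)/(-163 + C)) (D(C) = 2/(-7 + (C - 159)/(C - 163)) = 2/(-7 + (-159 + C)/(-163 + C)))
D(95) - 1*28947 = (163 - 1*95)/(-491 + 3*95) - 1*28947 = (163 - 95)/(-491 + 285) - 28947 = 68/(-206) - 28947 = -1/206*68 - 28947 = -34/103 - 28947 = -2981575/103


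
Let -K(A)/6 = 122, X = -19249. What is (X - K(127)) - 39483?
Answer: -58000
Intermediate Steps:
K(A) = -732 (K(A) = -6*122 = -732)
(X - K(127)) - 39483 = (-19249 - 1*(-732)) - 39483 = (-19249 + 732) - 39483 = -18517 - 39483 = -58000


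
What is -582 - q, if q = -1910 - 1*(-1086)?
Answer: 242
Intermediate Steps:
q = -824 (q = -1910 + 1086 = -824)
-582 - q = -582 - 1*(-824) = -582 + 824 = 242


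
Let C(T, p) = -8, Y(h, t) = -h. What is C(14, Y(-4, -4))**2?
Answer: 64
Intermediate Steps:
C(14, Y(-4, -4))**2 = (-8)**2 = 64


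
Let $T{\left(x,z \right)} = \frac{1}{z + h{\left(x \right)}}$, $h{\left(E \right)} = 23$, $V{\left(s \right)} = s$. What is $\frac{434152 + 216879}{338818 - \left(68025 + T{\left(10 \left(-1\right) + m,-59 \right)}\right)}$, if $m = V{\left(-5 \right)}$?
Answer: $\frac{23437116}{9748549} \approx 2.4042$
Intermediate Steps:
$m = -5$
$T{\left(x,z \right)} = \frac{1}{23 + z}$ ($T{\left(x,z \right)} = \frac{1}{z + 23} = \frac{1}{23 + z}$)
$\frac{434152 + 216879}{338818 - \left(68025 + T{\left(10 \left(-1\right) + m,-59 \right)}\right)} = \frac{434152 + 216879}{338818 - \left(68025 + \frac{1}{23 - 59}\right)} = \frac{651031}{338818 - \frac{2448899}{36}} = \frac{651031}{\frac{9748549}{36}} = 651031 \cdot \frac{36}{9748549} = \frac{23437116}{9748549}$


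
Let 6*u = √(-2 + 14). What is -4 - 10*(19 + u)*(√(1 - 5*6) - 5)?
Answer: -4 + 10*(5 - I*√29)*(57 + √3)/3 ≈ 974.87 - 1054.3*I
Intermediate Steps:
u = √3/3 (u = √(-2 + 14)/6 = √12/6 = (2*√3)/6 = √3/3 ≈ 0.57735)
-4 - 10*(19 + u)*(√(1 - 5*6) - 5) = -4 - 10*(19 + √3/3)*(√(1 - 5*6) - 5) = -4 - 10*(19 + √3/3)*(√(1 - 30) - 5) = -4 - 10*(19 + √3/3)*(√(-29) - 5) = -4 - 10*(19 + √3/3)*(I*√29 - 5) = -4 - 10*(19 + √3/3)*(-5 + I*√29) = -4 - 10*(-5 + I*√29)*(19 + √3/3)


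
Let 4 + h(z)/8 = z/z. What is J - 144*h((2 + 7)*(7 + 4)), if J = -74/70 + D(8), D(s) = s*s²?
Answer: 138843/35 ≈ 3966.9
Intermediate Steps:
h(z) = -24 (h(z) = -32 + 8*(z/z) = -32 + 8*1 = -32 + 8 = -24)
D(s) = s³
J = 17883/35 (J = -74/70 + 8³ = -74*1/70 + 512 = -37/35 + 512 = 17883/35 ≈ 510.94)
J - 144*h((2 + 7)*(7 + 4)) = 17883/35 - 144*(-24) = 17883/35 + 3456 = 138843/35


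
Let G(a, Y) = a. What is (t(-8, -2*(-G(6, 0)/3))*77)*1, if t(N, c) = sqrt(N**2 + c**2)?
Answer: 308*sqrt(5) ≈ 688.71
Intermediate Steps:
(t(-8, -2*(-G(6, 0)/3))*77)*1 = (sqrt((-8)**2 + (-2/((-3/(0 + 6))))**2)*77)*1 = (sqrt(64 + (-2/((-3/6)))**2)*77)*1 = (sqrt(64 + (-2/((-3*1/6)))**2)*77)*1 = (sqrt(64 + (-2/(-1/2))**2)*77)*1 = (sqrt(64 + (-2*(-2))**2)*77)*1 = (sqrt(64 + 4**2)*77)*1 = (sqrt(64 + 16)*77)*1 = (sqrt(80)*77)*1 = ((4*sqrt(5))*77)*1 = (308*sqrt(5))*1 = 308*sqrt(5)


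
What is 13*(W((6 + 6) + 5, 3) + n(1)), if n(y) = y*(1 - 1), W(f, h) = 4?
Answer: 52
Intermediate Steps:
n(y) = 0 (n(y) = y*0 = 0)
13*(W((6 + 6) + 5, 3) + n(1)) = 13*(4 + 0) = 13*4 = 52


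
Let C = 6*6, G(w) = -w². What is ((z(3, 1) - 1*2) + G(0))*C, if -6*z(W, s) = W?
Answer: -90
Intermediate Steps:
z(W, s) = -W/6
C = 36
((z(3, 1) - 1*2) + G(0))*C = ((-⅙*3 - 1*2) - 1*0²)*36 = ((-½ - 2) - 1*0)*36 = (-5/2 + 0)*36 = -5/2*36 = -90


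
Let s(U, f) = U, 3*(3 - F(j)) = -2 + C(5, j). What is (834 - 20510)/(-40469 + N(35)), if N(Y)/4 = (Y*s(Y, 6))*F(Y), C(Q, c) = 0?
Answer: 59028/67507 ≈ 0.87440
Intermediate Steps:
F(j) = 11/3 (F(j) = 3 - (-2 + 0)/3 = 3 - 1/3*(-2) = 3 + 2/3 = 11/3)
N(Y) = 44*Y**2/3 (N(Y) = 4*((Y*Y)*(11/3)) = 4*(Y**2*(11/3)) = 4*(11*Y**2/3) = 44*Y**2/3)
(834 - 20510)/(-40469 + N(35)) = (834 - 20510)/(-40469 + (44/3)*35**2) = -19676/(-40469 + (44/3)*1225) = -19676/(-40469 + 53900/3) = -19676/(-67507/3) = -19676*(-3/67507) = 59028/67507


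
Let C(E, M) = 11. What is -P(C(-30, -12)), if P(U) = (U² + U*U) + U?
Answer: -253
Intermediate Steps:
P(U) = U + 2*U² (P(U) = (U² + U²) + U = 2*U² + U = U + 2*U²)
-P(C(-30, -12)) = -11*(1 + 2*11) = -11*(1 + 22) = -11*23 = -1*253 = -253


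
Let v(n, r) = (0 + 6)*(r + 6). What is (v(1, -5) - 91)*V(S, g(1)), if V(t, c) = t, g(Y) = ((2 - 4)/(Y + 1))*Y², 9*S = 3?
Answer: -85/3 ≈ -28.333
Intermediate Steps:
S = ⅓ (S = (⅑)*3 = ⅓ ≈ 0.33333)
v(n, r) = 36 + 6*r (v(n, r) = 6*(6 + r) = 36 + 6*r)
g(Y) = -2*Y²/(1 + Y) (g(Y) = (-2/(1 + Y))*Y² = -2*Y²/(1 + Y))
(v(1, -5) - 91)*V(S, g(1)) = ((36 + 6*(-5)) - 91)*(⅓) = ((36 - 30) - 91)*(⅓) = (6 - 91)*(⅓) = -85*⅓ = -85/3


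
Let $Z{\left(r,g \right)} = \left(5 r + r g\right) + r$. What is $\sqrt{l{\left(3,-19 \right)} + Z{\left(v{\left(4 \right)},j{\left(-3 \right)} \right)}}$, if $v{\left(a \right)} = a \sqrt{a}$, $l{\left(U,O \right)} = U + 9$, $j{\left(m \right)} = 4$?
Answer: $2 \sqrt{23} \approx 9.5917$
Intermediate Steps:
$l{\left(U,O \right)} = 9 + U$
$v{\left(a \right)} = a^{\frac{3}{2}}$
$Z{\left(r,g \right)} = 6 r + g r$ ($Z{\left(r,g \right)} = \left(5 r + g r\right) + r = 6 r + g r$)
$\sqrt{l{\left(3,-19 \right)} + Z{\left(v{\left(4 \right)},j{\left(-3 \right)} \right)}} = \sqrt{\left(9 + 3\right) + 4^{\frac{3}{2}} \left(6 + 4\right)} = \sqrt{12 + 8 \cdot 10} = \sqrt{12 + 80} = \sqrt{92} = 2 \sqrt{23}$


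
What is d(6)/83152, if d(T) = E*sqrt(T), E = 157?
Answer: 157*sqrt(6)/83152 ≈ 0.0046249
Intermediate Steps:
d(T) = 157*sqrt(T)
d(6)/83152 = (157*sqrt(6))/83152 = (157*sqrt(6))*(1/83152) = 157*sqrt(6)/83152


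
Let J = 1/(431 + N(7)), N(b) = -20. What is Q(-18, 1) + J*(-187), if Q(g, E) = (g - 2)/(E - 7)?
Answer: 1183/411 ≈ 2.8783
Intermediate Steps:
Q(g, E) = (-2 + g)/(-7 + E)
J = 1/411 (J = 1/(431 - 20) = 1/411 ≈ 0.0024331)
Q(-18, 1) + J*(-187) = (-2 - 18)/(-7 + 1) + (1/411)*(-187) = -20/(-6) - 187/411 = -⅙*(-20) - 187/411 = 10/3 - 187/411 = 1183/411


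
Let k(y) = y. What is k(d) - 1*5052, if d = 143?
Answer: -4909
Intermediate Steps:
k(d) - 1*5052 = 143 - 1*5052 = 143 - 5052 = -4909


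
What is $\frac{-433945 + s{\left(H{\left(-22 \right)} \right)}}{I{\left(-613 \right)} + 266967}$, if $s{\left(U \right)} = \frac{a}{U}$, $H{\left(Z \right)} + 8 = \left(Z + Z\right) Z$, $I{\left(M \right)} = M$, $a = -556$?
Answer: $- \frac{104146939}{63924960} \approx -1.6292$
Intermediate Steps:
$H{\left(Z \right)} = -8 + 2 Z^{2}$ ($H{\left(Z \right)} = -8 + \left(Z + Z\right) Z = -8 + 2 Z Z = -8 + 2 Z^{2}$)
$s{\left(U \right)} = - \frac{556}{U}$
$\frac{-433945 + s{\left(H{\left(-22 \right)} \right)}}{I{\left(-613 \right)} + 266967} = \frac{-433945 - \frac{556}{-8 + 2 \left(-22\right)^{2}}}{-613 + 266967} = \frac{-433945 - \frac{556}{-8 + 2 \cdot 484}}{266354} = \left(-433945 - \frac{556}{-8 + 968}\right) \frac{1}{266354} = \left(-433945 - \frac{556}{960}\right) \frac{1}{266354} = \left(-433945 - \frac{139}{240}\right) \frac{1}{266354} = \left(- \frac{104146939}{240}\right) \frac{1}{266354} = - \frac{104146939}{63924960}$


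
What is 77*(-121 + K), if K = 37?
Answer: -6468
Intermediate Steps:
77*(-121 + K) = 77*(-121 + 37) = 77*(-84) = -6468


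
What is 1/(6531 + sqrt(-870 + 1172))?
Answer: 6531/42653659 - sqrt(302)/42653659 ≈ 0.00015271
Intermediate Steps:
1/(6531 + sqrt(-870 + 1172)) = 1/(6531 + sqrt(302))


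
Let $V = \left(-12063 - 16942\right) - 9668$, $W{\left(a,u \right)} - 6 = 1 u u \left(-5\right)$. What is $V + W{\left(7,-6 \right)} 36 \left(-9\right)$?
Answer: $17703$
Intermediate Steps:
$W{\left(a,u \right)} = 6 - 5 u^{2}$ ($W{\left(a,u \right)} = 6 + 1 u u \left(-5\right) = 6 + 1 u^{2} \left(-5\right) = 6 + u^{2} \left(-5\right) = 6 - 5 u^{2}$)
$V = -38673$ ($V = -29005 - 9668 = -38673$)
$V + W{\left(7,-6 \right)} 36 \left(-9\right) = -38673 + \left(6 - 5 \left(-6\right)^{2}\right) 36 \left(-9\right) = -38673 + \left(6 - 180\right) 36 \left(-9\right) = -38673 + \left(-174\right) 36 \left(-9\right) = -38673 - -56376 = -38673 + 56376 = 17703$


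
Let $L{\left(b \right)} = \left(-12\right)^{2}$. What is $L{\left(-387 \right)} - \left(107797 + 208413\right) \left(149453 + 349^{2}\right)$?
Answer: $-85773227196$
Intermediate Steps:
$L{\left(b \right)} = 144$
$L{\left(-387 \right)} - \left(107797 + 208413\right) \left(149453 + 349^{2}\right) = 144 - \left(107797 + 208413\right) \left(149453 + 349^{2}\right) = 144 - 316210 \left(149453 + 121801\right) = 144 - 316210 \cdot 271254 = 144 - 85773227340 = -85773227196$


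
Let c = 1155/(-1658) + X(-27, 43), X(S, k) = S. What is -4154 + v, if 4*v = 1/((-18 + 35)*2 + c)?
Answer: -86826079/20902 ≈ -4154.0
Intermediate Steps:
c = -45921/1658 (c = 1155/(-1658) - 27 = 1155*(-1/1658) - 27 = -1155/1658 - 27 = -45921/1658 ≈ -27.697)
v = 829/20902 (v = 1/(4*((-18 + 35)*2 - 45921/1658)) = 1/(4*(17*2 - 45921/1658)) = 1/(4*(34 - 45921/1658)) = 1/(4*(10451/1658)) = (¼)*(1658/10451) = 829/20902 ≈ 0.039661)
-4154 + v = -4154 + 829/20902 = -86826079/20902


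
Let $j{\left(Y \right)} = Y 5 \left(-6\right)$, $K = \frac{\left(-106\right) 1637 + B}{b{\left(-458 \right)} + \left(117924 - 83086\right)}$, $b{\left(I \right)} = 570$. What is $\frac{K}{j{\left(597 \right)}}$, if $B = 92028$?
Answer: $\frac{40747}{317078640} \approx 0.00012851$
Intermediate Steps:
$K = - \frac{40747}{17704}$ ($K = \frac{\left(-106\right) 1637 + 92028}{570 + \left(117924 - 83086\right)} = \frac{-173522 + 92028}{570 + 34838} = - \frac{81494}{35408} = \left(-81494\right) \frac{1}{35408} = - \frac{40747}{17704} \approx -2.3016$)
$j{\left(Y \right)} = - 30 Y$ ($j{\left(Y \right)} = 5 Y \left(-6\right) = - 30 Y$)
$\frac{K}{j{\left(597 \right)}} = - \frac{40747}{17704 \left(\left(-30\right) 597\right)} = - \frac{40747}{17704 \left(-17910\right)} = \left(- \frac{40747}{17704}\right) \left(- \frac{1}{17910}\right) = \frac{40747}{317078640}$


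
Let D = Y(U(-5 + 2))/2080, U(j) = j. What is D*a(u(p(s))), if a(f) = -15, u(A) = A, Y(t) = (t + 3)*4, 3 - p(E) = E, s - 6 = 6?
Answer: 0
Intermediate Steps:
s = 12 (s = 6 + 6 = 12)
p(E) = 3 - E
Y(t) = 12 + 4*t (Y(t) = (3 + t)*4 = 12 + 4*t)
D = 0 (D = (12 + 4*(-5 + 2))/2080 = (12 + 4*(-3))*(1/2080) = (12 - 12)*(1/2080) = 0*(1/2080) = 0)
D*a(u(p(s))) = 0*(-15) = 0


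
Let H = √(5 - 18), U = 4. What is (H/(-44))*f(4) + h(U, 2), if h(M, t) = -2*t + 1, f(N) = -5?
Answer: -3 + 5*I*√13/44 ≈ -3.0 + 0.40972*I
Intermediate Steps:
H = I*√13 (H = √(-13) = I*√13 ≈ 3.6056*I)
h(M, t) = 1 - 2*t
(H/(-44))*f(4) + h(U, 2) = ((I*√13)/(-44))*(-5) + (1 - 2*2) = ((I*√13)*(-1/44))*(-5) + (1 - 4) = -I*√13/44*(-5) - 3 = 5*I*√13/44 - 3 = -3 + 5*I*√13/44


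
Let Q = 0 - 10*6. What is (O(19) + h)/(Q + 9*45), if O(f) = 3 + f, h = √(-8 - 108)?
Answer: 22/345 + 2*I*√29/345 ≈ 0.063768 + 0.031218*I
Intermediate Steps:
h = 2*I*√29 (h = √(-116) = 2*I*√29 ≈ 10.77*I)
Q = -60 (Q = 0 - 60 = -60)
(O(19) + h)/(Q + 9*45) = ((3 + 19) + 2*I*√29)/(-60 + 9*45) = (22 + 2*I*√29)/(-60 + 405) = (22 + 2*I*√29)/345 = (22 + 2*I*√29)*(1/345) = 22/345 + 2*I*√29/345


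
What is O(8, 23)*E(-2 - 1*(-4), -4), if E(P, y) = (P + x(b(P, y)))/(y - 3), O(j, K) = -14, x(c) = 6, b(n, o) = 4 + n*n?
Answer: 16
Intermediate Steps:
b(n, o) = 4 + n²
E(P, y) = (6 + P)/(-3 + y) (E(P, y) = (P + 6)/(y - 3) = (6 + P)/(-3 + y))
O(8, 23)*E(-2 - 1*(-4), -4) = -14*(6 + (-2 - 1*(-4)))/(-3 - 4) = -14*(6 + (-2 + 4))/(-7) = -(-2)*(6 + 2) = -(-2)*8 = -14*(-8/7) = 16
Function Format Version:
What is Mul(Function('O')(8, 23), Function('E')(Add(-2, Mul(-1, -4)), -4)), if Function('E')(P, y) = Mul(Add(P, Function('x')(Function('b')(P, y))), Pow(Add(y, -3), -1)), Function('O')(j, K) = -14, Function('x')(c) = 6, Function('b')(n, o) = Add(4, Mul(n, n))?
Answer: 16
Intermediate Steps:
Function('b')(n, o) = Add(4, Pow(n, 2))
Function('E')(P, y) = Mul(Pow(Add(-3, y), -1), Add(6, P)) (Function('E')(P, y) = Mul(Add(P, 6), Pow(Add(y, -3), -1)) = Mul(Add(6, P), Pow(Add(-3, y), -1)) = Mul(Pow(Add(-3, y), -1), Add(6, P)))
Mul(Function('O')(8, 23), Function('E')(Add(-2, Mul(-1, -4)), -4)) = Mul(-14, Mul(Pow(Add(-3, -4), -1), Add(6, Add(-2, Mul(-1, -4))))) = Mul(-14, Mul(Pow(-7, -1), Add(6, Add(-2, 4)))) = Mul(-14, Mul(Rational(-1, 7), Add(6, 2))) = Mul(-14, Mul(Rational(-1, 7), 8)) = Mul(-14, Rational(-8, 7)) = 16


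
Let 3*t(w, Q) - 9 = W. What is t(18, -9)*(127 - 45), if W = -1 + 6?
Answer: 1148/3 ≈ 382.67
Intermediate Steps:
W = 5
t(w, Q) = 14/3 (t(w, Q) = 3 + (1/3)*5 = 3 + 5/3 = 14/3)
t(18, -9)*(127 - 45) = 14*(127 - 45)/3 = (14/3)*82 = 1148/3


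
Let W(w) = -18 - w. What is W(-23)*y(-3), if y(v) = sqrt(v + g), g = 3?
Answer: 0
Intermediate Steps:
y(v) = sqrt(3 + v) (y(v) = sqrt(v + 3) = sqrt(3 + v))
W(-23)*y(-3) = (-18 - 1*(-23))*sqrt(3 - 3) = (-18 + 23)*sqrt(0) = 5*0 = 0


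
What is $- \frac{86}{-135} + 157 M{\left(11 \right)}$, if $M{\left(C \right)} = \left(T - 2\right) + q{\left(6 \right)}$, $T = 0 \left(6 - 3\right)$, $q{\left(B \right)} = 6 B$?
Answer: $\frac{720716}{135} \approx 5338.6$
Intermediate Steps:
$T = 0$ ($T = 0 \cdot 3 = 0$)
$M{\left(C \right)} = 34$ ($M{\left(C \right)} = \left(0 - 2\right) + 6 \cdot 6 = -2 + 36 = 34$)
$- \frac{86}{-135} + 157 M{\left(11 \right)} = - \frac{86}{-135} + 157 \cdot 34 = \left(-86\right) \left(- \frac{1}{135}\right) + 5338 = \frac{86}{135} + 5338 = \frac{720716}{135}$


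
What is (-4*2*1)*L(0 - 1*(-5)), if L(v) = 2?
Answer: -16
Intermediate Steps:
(-4*2*1)*L(0 - 1*(-5)) = (-4*2*1)*2 = -8*1*2 = -8*2 = -16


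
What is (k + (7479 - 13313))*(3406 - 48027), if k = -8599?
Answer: 644014893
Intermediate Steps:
(k + (7479 - 13313))*(3406 - 48027) = (-8599 + (7479 - 13313))*(3406 - 48027) = (-8599 - 5834)*(-44621) = -14433*(-44621) = 644014893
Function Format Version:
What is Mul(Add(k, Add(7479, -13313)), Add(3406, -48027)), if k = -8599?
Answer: 644014893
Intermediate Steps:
Mul(Add(k, Add(7479, -13313)), Add(3406, -48027)) = Mul(Add(-8599, Add(7479, -13313)), Add(3406, -48027)) = Mul(Add(-8599, -5834), -44621) = Mul(-14433, -44621) = 644014893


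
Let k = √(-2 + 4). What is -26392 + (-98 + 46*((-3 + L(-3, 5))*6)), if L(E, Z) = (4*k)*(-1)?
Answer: -27318 - 1104*√2 ≈ -28879.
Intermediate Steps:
k = √2 ≈ 1.4142
L(E, Z) = -4*√2 (L(E, Z) = (4*√2)*(-1) = -4*√2)
-26392 + (-98 + 46*((-3 + L(-3, 5))*6)) = -26392 + (-98 + 46*((-3 - 4*√2)*6)) = -26392 + (-98 + 46*(-18 - 24*√2)) = -26392 + (-98 + (-828 - 1104*√2)) = -26392 + (-926 - 1104*√2) = -27318 - 1104*√2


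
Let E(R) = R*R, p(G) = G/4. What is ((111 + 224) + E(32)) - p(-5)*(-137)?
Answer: 4751/4 ≈ 1187.8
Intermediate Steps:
p(G) = G/4 (p(G) = G*(1/4) = G/4)
E(R) = R**2
((111 + 224) + E(32)) - p(-5)*(-137) = ((111 + 224) + 32**2) - (1/4)*(-5)*(-137) = (335 + 1024) - (-5)*(-137)/4 = 1359 - 1*685/4 = 1359 - 685/4 = 4751/4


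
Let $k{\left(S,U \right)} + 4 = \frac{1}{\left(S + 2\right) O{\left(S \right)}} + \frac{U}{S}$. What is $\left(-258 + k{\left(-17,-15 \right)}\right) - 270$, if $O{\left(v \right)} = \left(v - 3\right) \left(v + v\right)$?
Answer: $- \frac{5417401}{10200} \approx -531.12$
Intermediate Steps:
$O{\left(v \right)} = 2 v \left(-3 + v\right)$ ($O{\left(v \right)} = \left(-3 + v\right) 2 v = 2 v \left(-3 + v\right)$)
$k{\left(S,U \right)} = -4 + \frac{U}{S} + \frac{1}{2 S \left(-3 + S\right) \left(2 + S\right)}$ ($k{\left(S,U \right)} = -4 + \left(\frac{1}{\left(S + 2\right) 2 S \left(-3 + S\right)} + \frac{U}{S}\right) = -4 + \left(\frac{\frac{1}{2} \frac{1}{S} \frac{1}{-3 + S}}{2 + S} + \frac{U}{S}\right) = -4 + \left(\frac{1}{2 S \left(-3 + S\right) \left(2 + S\right)} + \frac{U}{S}\right) = -4 + \left(\frac{U}{S} + \frac{1}{2 S \left(-3 + S\right) \left(2 + S\right)}\right) = -4 + \frac{U}{S} + \frac{1}{2 S \left(-3 + S\right) \left(2 + S\right)}$)
$\left(-258 + k{\left(-17,-15 \right)}\right) - 270 = \left(-258 + \frac{\frac{1}{2} - -90 - 4 \left(-17\right)^{3} + 4 \left(-17\right)^{2} + 24 \left(-17\right) - 15 \left(-17\right)^{2} - \left(-17\right) \left(-15\right)}{\left(-17\right) \left(-6 + \left(-17\right)^{2} - -17\right)}\right) - 270 = \left(-258 - \frac{\frac{1}{2} + 90 - -19652 + 4 \cdot 289 - 408 - 4335 - 255}{17 \left(-6 + 289 + 17\right)}\right) - 270 = \left(-258 - \frac{\frac{1}{2} + 90 + 19652 + 1156 - 408 - 4335 - 255}{17 \cdot 300}\right) - 270 = \left(-258 - \frac{1}{5100} \cdot \frac{31801}{2}\right) - 270 = \left(-258 - \frac{31801}{10200}\right) - 270 = - \frac{2663401}{10200} - 270 = - \frac{5417401}{10200}$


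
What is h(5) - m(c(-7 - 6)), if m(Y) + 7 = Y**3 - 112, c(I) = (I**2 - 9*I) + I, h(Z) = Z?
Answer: -20346293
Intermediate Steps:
c(I) = I**2 - 8*I
m(Y) = -119 + Y**3 (m(Y) = -7 + (Y**3 - 112) = -7 + (-112 + Y**3) = -119 + Y**3)
h(5) - m(c(-7 - 6)) = 5 - (-119 + ((-7 - 6)*(-8 + (-7 - 6)))**3) = 5 - (-119 + (-13*(-8 - 13))**3) = 5 - (-119 + (-13*(-21))**3) = 5 - (-119 + 273**3) = 5 - (-119 + 20346417) = 5 - 1*20346298 = 5 - 20346298 = -20346293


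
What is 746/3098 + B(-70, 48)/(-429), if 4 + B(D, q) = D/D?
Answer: 54888/221507 ≈ 0.24779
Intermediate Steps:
B(D, q) = -3 (B(D, q) = -4 + D/D = -4 + 1 = -3)
746/3098 + B(-70, 48)/(-429) = 746/3098 - 3/(-429) = 746*(1/3098) - 3*(-1/429) = 373/1549 + 1/143 = 54888/221507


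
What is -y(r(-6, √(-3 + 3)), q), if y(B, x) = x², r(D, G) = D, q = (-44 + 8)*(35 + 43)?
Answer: -7884864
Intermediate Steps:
q = -2808 (q = -36*78 = -2808)
-y(r(-6, √(-3 + 3)), q) = -1*(-2808)² = -1*7884864 = -7884864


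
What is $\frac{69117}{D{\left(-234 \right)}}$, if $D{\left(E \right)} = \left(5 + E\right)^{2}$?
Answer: $\frac{69117}{52441} \approx 1.318$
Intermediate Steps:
$\frac{69117}{D{\left(-234 \right)}} = \frac{69117}{\left(5 - 234\right)^{2}} = \frac{69117}{\left(-229\right)^{2}} = \frac{69117}{52441}$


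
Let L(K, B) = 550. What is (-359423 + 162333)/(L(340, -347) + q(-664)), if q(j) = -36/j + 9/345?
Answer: -3762448100/10501033 ≈ -358.29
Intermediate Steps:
q(j) = 3/115 - 36/j (q(j) = -36/j + 9*(1/345) = -36/j + 3/115 = 3/115 - 36/j)
(-359423 + 162333)/(L(340, -347) + q(-664)) = (-359423 + 162333)/(550 + (3/115 - 36/(-664))) = -197090/(550 + (3/115 - 36*(-1/664))) = -197090/(550 + (3/115 + 9/166)) = -197090/(550 + 1533/19090) = -197090/10501033/19090 = -197090*19090/10501033 = -3762448100/10501033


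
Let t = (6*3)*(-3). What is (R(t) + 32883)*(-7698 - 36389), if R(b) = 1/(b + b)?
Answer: -156568940581/108 ≈ -1.4497e+9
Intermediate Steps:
t = -54 (t = 18*(-3) = -54)
R(b) = 1/(2*b)
(R(t) + 32883)*(-7698 - 36389) = ((½)/(-54) + 32883)*(-7698 - 36389) = ((½)*(-1/54) + 32883)*(-44087) = (-1/108 + 32883)*(-44087) = (3551363/108)*(-44087) = -156568940581/108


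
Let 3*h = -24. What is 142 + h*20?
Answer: -18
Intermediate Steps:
h = -8 (h = (⅓)*(-24) = -8)
142 + h*20 = 142 - 8*20 = 142 - 160 = -18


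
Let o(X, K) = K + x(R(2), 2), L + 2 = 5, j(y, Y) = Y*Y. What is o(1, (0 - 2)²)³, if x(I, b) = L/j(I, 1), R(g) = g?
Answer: 343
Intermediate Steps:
j(y, Y) = Y²
L = 3 (L = -2 + 5 = 3)
x(I, b) = 3 (x(I, b) = 3/(1²) = 3/1 = 3*1 = 3)
o(X, K) = 3 + K (o(X, K) = K + 3 = 3 + K)
o(1, (0 - 2)²)³ = (3 + (0 - 2)²)³ = (3 + (-2)²)³ = (3 + 4)³ = 7³ = 343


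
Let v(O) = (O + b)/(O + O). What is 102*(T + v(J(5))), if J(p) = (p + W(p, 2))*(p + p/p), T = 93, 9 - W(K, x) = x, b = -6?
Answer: 38131/4 ≈ 9532.8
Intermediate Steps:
W(K, x) = 9 - x
J(p) = (1 + p)*(7 + p) (J(p) = (p + (9 - 1*2))*(p + p/p) = (p + (9 - 2))*(p + 1) = (p + 7)*(1 + p) = (7 + p)*(1 + p) = (1 + p)*(7 + p))
v(O) = (-6 + O)/(2*O) (v(O) = (O - 6)/(O + O) = (-6 + O)/((2*O)) = (-6 + O)*(1/(2*O)) = (-6 + O)/(2*O))
102*(T + v(J(5))) = 102*(93 + (-6 + (7 + 5**2 + 8*5))/(2*(7 + 5**2 + 8*5))) = 102*(93 + (-6 + (7 + 25 + 40))/(2*(7 + 25 + 40))) = 102*(93 + (1/2)*(-6 + 72)/72) = 102*(93 + (1/2)*(1/72)*66) = 102*(93 + 11/24) = 102*(2243/24) = 38131/4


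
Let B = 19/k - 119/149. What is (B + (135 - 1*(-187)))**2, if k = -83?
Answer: 15756660325156/152942689 ≈ 1.0302e+5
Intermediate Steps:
B = -12708/12367 (B = 19/(-83) - 119/149 = 19*(-1/83) - 119*1/149 = -19/83 - 119/149 = -12708/12367 ≈ -1.0276)
(B + (135 - 1*(-187)))**2 = (-12708/12367 + (135 - 1*(-187)))**2 = (-12708/12367 + (135 + 187))**2 = (-12708/12367 + 322)**2 = (3969466/12367)**2 = 15756660325156/152942689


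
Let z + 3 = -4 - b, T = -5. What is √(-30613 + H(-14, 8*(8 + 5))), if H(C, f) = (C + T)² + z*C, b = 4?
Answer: I*√30098 ≈ 173.49*I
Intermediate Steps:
z = -11 (z = -3 + (-4 - 1*4) = -3 + (-4 - 4) = -3 - 8 = -11)
H(C, f) = (-5 + C)² - 11*C (H(C, f) = (C - 5)² - 11*C = (-5 + C)² - 11*C)
√(-30613 + H(-14, 8*(8 + 5))) = √(-30613 + ((-5 - 14)² - 11*(-14))) = √(-30613 + ((-19)² + 154)) = √(-30613 + (361 + 154)) = √(-30613 + 515) = √(-30098) = I*√30098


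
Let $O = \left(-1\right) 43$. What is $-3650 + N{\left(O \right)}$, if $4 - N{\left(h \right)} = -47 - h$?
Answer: $-3642$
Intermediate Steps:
$O = -43$
$N{\left(h \right)} = 51 + h$ ($N{\left(h \right)} = 4 - \left(-47 - h\right) = 4 + \left(47 + h\right) = 51 + h$)
$-3650 + N{\left(O \right)} = -3650 + \left(51 - 43\right) = -3650 + 8 = -3642$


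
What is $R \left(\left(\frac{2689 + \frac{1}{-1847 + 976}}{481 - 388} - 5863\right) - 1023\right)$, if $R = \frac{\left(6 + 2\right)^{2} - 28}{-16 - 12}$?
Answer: $\frac{238047660}{27001} \approx 8816.3$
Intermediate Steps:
$R = - \frac{9}{7}$ ($R = \frac{8^{2} - 28}{-28} = \left(64 - 28\right) \left(- \frac{1}{28}\right) = 36 \left(- \frac{1}{28}\right) = - \frac{9}{7} \approx -1.2857$)
$R \left(\left(\frac{2689 + \frac{1}{-1847 + 976}}{481 - 388} - 5863\right) - 1023\right) = - \frac{9 \left(\left(\frac{2689 + \frac{1}{-1847 + 976}}{481 - 388} - 5863\right) - 1023\right)}{7} = - \frac{9 \left(\left(\frac{2689 + \frac{1}{-871}}{93} - 5863\right) - 1023\right)}{7} = - \frac{9 \left(\left(\left(2689 - \frac{1}{871}\right) \frac{1}{93} - 5863\right) - 1023\right)}{7} = - \frac{9 \left(\left(\frac{2342118}{871} \cdot \frac{1}{93} - 5863\right) - 1023\right)}{7} = - \frac{9 \left(\left(\frac{780706}{27001} - 5863\right) - 1023\right)}{7} = - \frac{9 \left(- \frac{157526157}{27001} - 1023\right)}{7} = \left(- \frac{9}{7}\right) \left(- \frac{185148180}{27001}\right) = \frac{238047660}{27001}$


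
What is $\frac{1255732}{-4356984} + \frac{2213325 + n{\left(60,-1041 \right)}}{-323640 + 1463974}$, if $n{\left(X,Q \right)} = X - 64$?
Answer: $\frac{513215643086}{310526062041} \approx 1.6527$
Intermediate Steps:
$n{\left(X,Q \right)} = -64 + X$
$\frac{1255732}{-4356984} + \frac{2213325 + n{\left(60,-1041 \right)}}{-323640 + 1463974} = \frac{1255732}{-4356984} + \frac{2213325 + \left(-64 + 60\right)}{-323640 + 1463974} = 1255732 \left(- \frac{1}{4356984}\right) + \frac{2213325 - 4}{1140334} = - \frac{313933}{1089246} + 2213321 \cdot \frac{1}{1140334} = - \frac{313933}{1089246} + \frac{2213321}{1140334} = \frac{513215643086}{310526062041}$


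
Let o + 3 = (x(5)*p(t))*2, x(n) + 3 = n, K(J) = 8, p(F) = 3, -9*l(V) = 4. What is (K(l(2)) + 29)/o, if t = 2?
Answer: 37/9 ≈ 4.1111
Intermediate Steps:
l(V) = -4/9 (l(V) = -⅑*4 = -4/9)
x(n) = -3 + n
o = 9 (o = -3 + ((-3 + 5)*3)*2 = -3 + (2*3)*2 = -3 + 6*2 = -3 + 12 = 9)
(K(l(2)) + 29)/o = (8 + 29)/9 = 37*(⅑) = 37/9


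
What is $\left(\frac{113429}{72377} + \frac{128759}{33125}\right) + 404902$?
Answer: $\frac{970760813314518}{2397488125} \approx 4.0491 \cdot 10^{5}$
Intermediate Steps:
$\left(\frac{113429}{72377} + \frac{128759}{33125}\right) + 404902 = \frac{13076525768}{2397488125} + 404902 = \frac{970760813314518}{2397488125}$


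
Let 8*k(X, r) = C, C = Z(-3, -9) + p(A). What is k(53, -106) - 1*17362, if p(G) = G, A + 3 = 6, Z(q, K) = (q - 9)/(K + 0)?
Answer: -416675/24 ≈ -17361.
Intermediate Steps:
Z(q, K) = (-9 + q)/K
A = 3 (A = -3 + 6 = 3)
C = 13/3 (C = (-9 - 3)/(-9) + 3 = -⅑*(-12) + 3 = 4/3 + 3 = 13/3 ≈ 4.3333)
k(X, r) = 13/24 (k(X, r) = (⅛)*(13/3) = 13/24)
k(53, -106) - 1*17362 = 13/24 - 1*17362 = 13/24 - 17362 = -416675/24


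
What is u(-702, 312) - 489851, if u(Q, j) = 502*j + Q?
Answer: -333929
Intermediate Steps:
u(Q, j) = Q + 502*j
u(-702, 312) - 489851 = (-702 + 502*312) - 489851 = (-702 + 156624) - 489851 = 155922 - 489851 = -333929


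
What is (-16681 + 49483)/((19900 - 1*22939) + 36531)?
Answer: 5467/5582 ≈ 0.97940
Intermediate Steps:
(-16681 + 49483)/((19900 - 1*22939) + 36531) = 32802/((19900 - 22939) + 36531) = 32802/(-3039 + 36531) = 32802/33492 = 32802*(1/33492) = 5467/5582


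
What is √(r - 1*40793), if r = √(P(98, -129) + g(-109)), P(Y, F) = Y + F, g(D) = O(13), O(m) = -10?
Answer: √(-40793 + I*√41) ≈ 0.016 + 201.97*I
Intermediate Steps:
g(D) = -10
P(Y, F) = F + Y
r = I*√41 (r = √((-129 + 98) - 10) = √(-31 - 10) = √(-41) = I*√41 ≈ 6.4031*I)
√(r - 1*40793) = √(I*√41 - 1*40793) = √(I*√41 - 40793) = √(-40793 + I*√41)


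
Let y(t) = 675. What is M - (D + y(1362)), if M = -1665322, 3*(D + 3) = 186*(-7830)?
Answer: -1180534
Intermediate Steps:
D = -485463 (D = -3 + (186*(-7830))/3 = -3 + (⅓)*(-1456380) = -3 - 485460 = -485463)
M - (D + y(1362)) = -1665322 - (-485463 + 675) = -1665322 - 1*(-484788) = -1665322 + 484788 = -1180534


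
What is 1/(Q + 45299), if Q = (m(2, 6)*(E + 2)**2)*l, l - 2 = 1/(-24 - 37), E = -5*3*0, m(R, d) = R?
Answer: 61/2764207 ≈ 2.2068e-5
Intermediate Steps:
E = 0 (E = -15*0 = 0)
l = 121/61 (l = 2 + 1/(-24 - 37) = 2 + 1/(-61) = 2 - 1/61 = 121/61 ≈ 1.9836)
Q = 968/61 (Q = (2*(0 + 2)**2)*(121/61) = (2*2**2)*(121/61) = (2*4)*(121/61) = 8*(121/61) = 968/61 ≈ 15.869)
1/(Q + 45299) = 1/(968/61 + 45299) = 1/(2764207/61) = 61/2764207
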